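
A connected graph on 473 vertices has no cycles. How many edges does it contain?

A tree on n vertices always has exactly n - 1 edges.
For n = 473: edges = 473 - 1 = 472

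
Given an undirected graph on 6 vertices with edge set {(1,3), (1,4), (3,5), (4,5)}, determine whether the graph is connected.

Step 1: Build adjacency list from edges:
  1: 3, 4
  2: (none)
  3: 1, 5
  4: 1, 5
  5: 3, 4
  6: (none)

Step 2: Run BFS/DFS from vertex 1:
  Visited: {1, 3, 4, 5}
  Reached 4 of 6 vertices

Step 3: Only 4 of 6 vertices reached. Graph is disconnected.
Connected components: {1, 3, 4, 5}, {2}, {6}
Answer: No, the graph is not connected (3 components).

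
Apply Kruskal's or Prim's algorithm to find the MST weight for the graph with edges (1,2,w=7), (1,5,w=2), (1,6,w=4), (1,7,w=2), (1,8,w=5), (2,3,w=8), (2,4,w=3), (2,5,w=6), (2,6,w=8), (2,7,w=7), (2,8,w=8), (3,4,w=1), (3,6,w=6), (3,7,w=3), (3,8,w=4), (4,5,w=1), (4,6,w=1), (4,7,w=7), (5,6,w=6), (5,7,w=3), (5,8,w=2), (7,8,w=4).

Apply Kruskal's algorithm (sort edges by weight, add if no cycle):

Sorted edges by weight:
  (3,4) w=1
  (4,6) w=1
  (4,5) w=1
  (1,5) w=2
  (1,7) w=2
  (5,8) w=2
  (2,4) w=3
  (3,7) w=3
  (5,7) w=3
  (1,6) w=4
  (3,8) w=4
  (7,8) w=4
  (1,8) w=5
  (2,5) w=6
  (3,6) w=6
  (5,6) w=6
  (1,2) w=7
  (2,7) w=7
  (4,7) w=7
  (2,8) w=8
  (2,3) w=8
  (2,6) w=8

Add edge (3,4) w=1 -- no cycle. Running total: 1
Add edge (4,6) w=1 -- no cycle. Running total: 2
Add edge (4,5) w=1 -- no cycle. Running total: 3
Add edge (1,5) w=2 -- no cycle. Running total: 5
Add edge (1,7) w=2 -- no cycle. Running total: 7
Add edge (5,8) w=2 -- no cycle. Running total: 9
Add edge (2,4) w=3 -- no cycle. Running total: 12

MST edges: (3,4,w=1), (4,6,w=1), (4,5,w=1), (1,5,w=2), (1,7,w=2), (5,8,w=2), (2,4,w=3)
Total MST weight: 1 + 1 + 1 + 2 + 2 + 2 + 3 = 12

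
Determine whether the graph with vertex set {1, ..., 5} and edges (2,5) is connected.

Step 1: Build adjacency list from edges:
  1: (none)
  2: 5
  3: (none)
  4: (none)
  5: 2

Step 2: Run BFS/DFS from vertex 1:
  Visited: {1}
  Reached 1 of 5 vertices

Step 3: Only 1 of 5 vertices reached. Graph is disconnected.
Connected components: {1}, {2, 5}, {3}, {4}
Answer: No, the graph is not connected (4 components).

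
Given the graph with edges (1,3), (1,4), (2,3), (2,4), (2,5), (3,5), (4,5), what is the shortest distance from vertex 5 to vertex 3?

Step 1: Build adjacency list:
  1: 3, 4
  2: 3, 4, 5
  3: 1, 2, 5
  4: 1, 2, 5
  5: 2, 3, 4

Step 2: BFS from vertex 5 to find shortest path to 3:
  vertex 2 reached at distance 1
  vertex 3 reached at distance 1

Step 3: Shortest path: 5 -> 3
Path length: 1 edge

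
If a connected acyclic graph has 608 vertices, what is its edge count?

A tree on n vertices always has exactly n - 1 edges.
For n = 608: edges = 608 - 1 = 607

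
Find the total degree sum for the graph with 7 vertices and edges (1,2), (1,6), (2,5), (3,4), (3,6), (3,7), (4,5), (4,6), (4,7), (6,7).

Step 1: Count edges incident to each vertex:
  deg(1) = 2 (neighbors: 2, 6)
  deg(2) = 2 (neighbors: 1, 5)
  deg(3) = 3 (neighbors: 4, 6, 7)
  deg(4) = 4 (neighbors: 3, 5, 6, 7)
  deg(5) = 2 (neighbors: 2, 4)
  deg(6) = 4 (neighbors: 1, 3, 4, 7)
  deg(7) = 3 (neighbors: 3, 4, 6)

Step 2: Sum all degrees:
  2 + 2 + 3 + 4 + 2 + 4 + 3 = 20

Verification: sum of degrees = 2 * |E| = 2 * 10 = 20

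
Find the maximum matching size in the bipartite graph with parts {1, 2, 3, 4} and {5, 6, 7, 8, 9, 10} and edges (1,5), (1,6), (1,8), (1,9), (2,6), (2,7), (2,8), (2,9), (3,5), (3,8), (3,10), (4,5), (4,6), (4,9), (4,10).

Step 1: List the neighbors of each left vertex:
  1: 5, 6, 8, 9
  2: 6, 7, 8, 9
  3: 5, 8, 10
  4: 5, 6, 9, 10

Step 2: Greedily match left vertices, then look for augmenting paths:
  Match 1 -- 5
  Match 2 -- 6
  Match 3 -- 8
  Match 4 -- 9
  No augmenting path remains.

Step 3: Verify this is maximum:
  Matching size 4 = min(|L|, |R|) = min(4, 6), which is an upper bound, so this matching is maximum.

Maximum matching: {(1,5), (2,6), (3,8), (4,9)}
Size: 4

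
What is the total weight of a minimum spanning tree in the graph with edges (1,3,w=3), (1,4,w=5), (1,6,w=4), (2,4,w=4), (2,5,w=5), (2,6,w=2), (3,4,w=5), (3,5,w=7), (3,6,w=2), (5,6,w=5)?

Apply Kruskal's algorithm (sort edges by weight, add if no cycle):

Sorted edges by weight:
  (2,6) w=2
  (3,6) w=2
  (1,3) w=3
  (1,6) w=4
  (2,4) w=4
  (1,4) w=5
  (2,5) w=5
  (3,4) w=5
  (5,6) w=5
  (3,5) w=7

Add edge (2,6) w=2 -- no cycle. Running total: 2
Add edge (3,6) w=2 -- no cycle. Running total: 4
Add edge (1,3) w=3 -- no cycle. Running total: 7
Skip edge (1,6) w=4 -- would create cycle
Add edge (2,4) w=4 -- no cycle. Running total: 11
Skip edge (1,4) w=5 -- would create cycle
Add edge (2,5) w=5 -- no cycle. Running total: 16

MST edges: (2,6,w=2), (3,6,w=2), (1,3,w=3), (2,4,w=4), (2,5,w=5)
Total MST weight: 2 + 2 + 3 + 4 + 5 = 16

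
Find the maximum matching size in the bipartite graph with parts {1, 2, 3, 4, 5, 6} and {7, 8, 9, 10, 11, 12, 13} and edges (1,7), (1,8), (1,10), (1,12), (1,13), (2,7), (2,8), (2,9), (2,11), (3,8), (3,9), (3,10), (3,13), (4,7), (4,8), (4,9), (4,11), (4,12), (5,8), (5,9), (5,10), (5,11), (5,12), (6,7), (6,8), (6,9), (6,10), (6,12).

Step 1: List the neighbors of each left vertex:
  1: 7, 8, 10, 12, 13
  2: 7, 8, 9, 11
  3: 8, 9, 10, 13
  4: 7, 8, 9, 11, 12
  5: 8, 9, 10, 11, 12
  6: 7, 8, 9, 10, 12

Step 2: Greedily match left vertices, then look for augmenting paths:
  Match 1 -- 7
  Match 2 -- 8
  Match 3 -- 9
  Match 4 -- 11
  Match 5 -- 10
  Match 6 -- 12
  No augmenting path remains.

Step 3: Verify this is maximum:
  Matching size 6 = min(|L|, |R|) = min(6, 7), which is an upper bound, so this matching is maximum.

Maximum matching: {(1,7), (2,8), (3,9), (4,11), (5,10), (6,12)}
Size: 6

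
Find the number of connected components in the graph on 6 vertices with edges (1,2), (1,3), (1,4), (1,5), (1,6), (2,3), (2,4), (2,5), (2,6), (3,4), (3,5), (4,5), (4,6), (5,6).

Step 1: Build adjacency list from edges:
  1: 2, 3, 4, 5, 6
  2: 1, 3, 4, 5, 6
  3: 1, 2, 4, 5
  4: 1, 2, 3, 5, 6
  5: 1, 2, 3, 4, 6
  6: 1, 2, 4, 5

Step 2: Run BFS/DFS from vertex 1:
  Visited: {1, 2, 3, 4, 5, 6}
  Reached 6 of 6 vertices

Step 3: All 6 vertices reached from vertex 1, so the graph is connected.
Number of connected components: 1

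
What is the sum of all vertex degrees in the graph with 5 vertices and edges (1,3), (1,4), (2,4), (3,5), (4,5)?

Step 1: Count edges incident to each vertex:
  deg(1) = 2 (neighbors: 3, 4)
  deg(2) = 1 (neighbors: 4)
  deg(3) = 2 (neighbors: 1, 5)
  deg(4) = 3 (neighbors: 1, 2, 5)
  deg(5) = 2 (neighbors: 3, 4)

Step 2: Sum all degrees:
  2 + 1 + 2 + 3 + 2 = 10

Verification: sum of degrees = 2 * |E| = 2 * 5 = 10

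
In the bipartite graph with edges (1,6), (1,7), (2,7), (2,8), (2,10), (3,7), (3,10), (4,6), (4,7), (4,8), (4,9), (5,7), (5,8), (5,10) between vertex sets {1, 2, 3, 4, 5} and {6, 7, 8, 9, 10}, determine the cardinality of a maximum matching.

Step 1: List the neighbors of each left vertex:
  1: 6, 7
  2: 7, 8, 10
  3: 7, 10
  4: 6, 7, 8, 9
  5: 7, 8, 10

Step 2: Greedily match left vertices, then look for augmenting paths:
  Match 1 -- 6
  Match 2 -- 7
  Match 3 -- 10
  Match 4 -- 9
  Match 5 -- 8
  No augmenting path remains.

Step 3: Verify this is maximum:
  Matching size 5 = min(|L|, |R|) = min(5, 5), which is an upper bound, so this matching is maximum.

Maximum matching: {(1,6), (2,7), (3,10), (4,9), (5,8)}
Size: 5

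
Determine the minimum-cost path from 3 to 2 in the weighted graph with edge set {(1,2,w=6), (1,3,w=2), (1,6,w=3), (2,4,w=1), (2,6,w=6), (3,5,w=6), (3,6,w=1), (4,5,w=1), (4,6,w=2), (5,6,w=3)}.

Step 1: Build adjacency list with weights:
  1: 2(w=6), 3(w=2), 6(w=3)
  2: 1(w=6), 4(w=1), 6(w=6)
  3: 1(w=2), 5(w=6), 6(w=1)
  4: 2(w=1), 5(w=1), 6(w=2)
  5: 3(w=6), 4(w=1), 6(w=3)
  6: 1(w=3), 2(w=6), 3(w=1), 4(w=2), 5(w=3)

Step 2: Apply Dijkstra's algorithm from vertex 3:
  Visit vertex 3 (distance=0)
    Update dist[1] = 2
    Update dist[5] = 6
    Update dist[6] = 1
  Visit vertex 6 (distance=1)
    Update dist[2] = 7
    Update dist[4] = 3
    Update dist[5] = 4
  Visit vertex 1 (distance=2)
  Visit vertex 4 (distance=3)
    Update dist[2] = 4
  Visit vertex 2 (distance=4)

Step 3: Shortest path: 3 -> 6 -> 4 -> 2
Total weight: 1 + 2 + 1 = 4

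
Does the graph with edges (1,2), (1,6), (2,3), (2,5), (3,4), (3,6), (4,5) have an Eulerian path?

Step 1: Find the degree of each vertex:
  deg(1) = 2
  deg(2) = 3
  deg(3) = 3
  deg(4) = 2
  deg(5) = 2
  deg(6) = 2

Step 2: Count vertices with odd degree:
  Odd-degree vertices: 2, 3 (2 total)

Step 3: Apply Euler's theorem:
  - Eulerian circuit exists iff graph is connected and all vertices have even degree
  - Eulerian path exists iff graph is connected and has 0 or 2 odd-degree vertices

Graph is connected with exactly 2 odd-degree vertices (2, 3).
Eulerian path exists (starting and ending at the odd-degree vertices), but no Eulerian circuit.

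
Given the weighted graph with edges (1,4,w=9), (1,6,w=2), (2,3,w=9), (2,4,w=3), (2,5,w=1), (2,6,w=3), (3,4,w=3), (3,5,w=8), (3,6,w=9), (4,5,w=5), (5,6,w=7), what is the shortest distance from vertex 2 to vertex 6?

Step 1: Build adjacency list with weights:
  1: 4(w=9), 6(w=2)
  2: 3(w=9), 4(w=3), 5(w=1), 6(w=3)
  3: 2(w=9), 4(w=3), 5(w=8), 6(w=9)
  4: 1(w=9), 2(w=3), 3(w=3), 5(w=5)
  5: 2(w=1), 3(w=8), 4(w=5), 6(w=7)
  6: 1(w=2), 2(w=3), 3(w=9), 5(w=7)

Step 2: Apply Dijkstra's algorithm from vertex 2:
  Visit vertex 2 (distance=0)
    Update dist[3] = 9
    Update dist[4] = 3
    Update dist[5] = 1
    Update dist[6] = 3
  Visit vertex 5 (distance=1)
  Visit vertex 4 (distance=3)
    Update dist[1] = 12
    Update dist[3] = 6
  Visit vertex 6 (distance=3)
    Update dist[1] = 5

Step 3: Shortest path: 2 -> 6
Total weight: 3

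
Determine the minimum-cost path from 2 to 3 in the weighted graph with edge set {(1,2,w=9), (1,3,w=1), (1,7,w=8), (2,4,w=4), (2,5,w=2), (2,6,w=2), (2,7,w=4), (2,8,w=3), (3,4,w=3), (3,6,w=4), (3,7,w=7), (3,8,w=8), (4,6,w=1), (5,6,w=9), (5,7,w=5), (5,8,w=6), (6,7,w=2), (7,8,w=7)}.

Step 1: Build adjacency list with weights:
  1: 2(w=9), 3(w=1), 7(w=8)
  2: 1(w=9), 4(w=4), 5(w=2), 6(w=2), 7(w=4), 8(w=3)
  3: 1(w=1), 4(w=3), 6(w=4), 7(w=7), 8(w=8)
  4: 2(w=4), 3(w=3), 6(w=1)
  5: 2(w=2), 6(w=9), 7(w=5), 8(w=6)
  6: 2(w=2), 3(w=4), 4(w=1), 5(w=9), 7(w=2)
  7: 1(w=8), 2(w=4), 3(w=7), 5(w=5), 6(w=2), 8(w=7)
  8: 2(w=3), 3(w=8), 5(w=6), 7(w=7)

Step 2: Apply Dijkstra's algorithm from vertex 2:
  Visit vertex 2 (distance=0)
    Update dist[1] = 9
    Update dist[4] = 4
    Update dist[5] = 2
    Update dist[6] = 2
    Update dist[7] = 4
    Update dist[8] = 3
  Visit vertex 5 (distance=2)
  Visit vertex 6 (distance=2)
    Update dist[3] = 6
    Update dist[4] = 3
  Visit vertex 4 (distance=3)
  Visit vertex 8 (distance=3)
  Visit vertex 7 (distance=4)
  Visit vertex 3 (distance=6)
    Update dist[1] = 7

Step 3: Shortest path: 2 -> 6 -> 3
Total weight: 2 + 4 = 6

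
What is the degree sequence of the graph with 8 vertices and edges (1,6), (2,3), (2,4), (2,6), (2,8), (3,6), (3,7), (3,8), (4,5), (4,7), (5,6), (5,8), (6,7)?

Step 1: Count edges incident to each vertex:
  deg(1) = 1 (neighbors: 6)
  deg(2) = 4 (neighbors: 3, 4, 6, 8)
  deg(3) = 4 (neighbors: 2, 6, 7, 8)
  deg(4) = 3 (neighbors: 2, 5, 7)
  deg(5) = 3 (neighbors: 4, 6, 8)
  deg(6) = 5 (neighbors: 1, 2, 3, 5, 7)
  deg(7) = 3 (neighbors: 3, 4, 6)
  deg(8) = 3 (neighbors: 2, 3, 5)

Step 2: Sort degrees in non-increasing order:
  Degrees: [1, 4, 4, 3, 3, 5, 3, 3] -> sorted: [5, 4, 4, 3, 3, 3, 3, 1]

Degree sequence: [5, 4, 4, 3, 3, 3, 3, 1]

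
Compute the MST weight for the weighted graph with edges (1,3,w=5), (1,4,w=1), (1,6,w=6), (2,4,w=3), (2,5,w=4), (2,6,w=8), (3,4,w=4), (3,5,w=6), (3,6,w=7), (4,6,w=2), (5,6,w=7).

Apply Kruskal's algorithm (sort edges by weight, add if no cycle):

Sorted edges by weight:
  (1,4) w=1
  (4,6) w=2
  (2,4) w=3
  (2,5) w=4
  (3,4) w=4
  (1,3) w=5
  (1,6) w=6
  (3,5) w=6
  (3,6) w=7
  (5,6) w=7
  (2,6) w=8

Add edge (1,4) w=1 -- no cycle. Running total: 1
Add edge (4,6) w=2 -- no cycle. Running total: 3
Add edge (2,4) w=3 -- no cycle. Running total: 6
Add edge (2,5) w=4 -- no cycle. Running total: 10
Add edge (3,4) w=4 -- no cycle. Running total: 14

MST edges: (1,4,w=1), (4,6,w=2), (2,4,w=3), (2,5,w=4), (3,4,w=4)
Total MST weight: 1 + 2 + 3 + 4 + 4 = 14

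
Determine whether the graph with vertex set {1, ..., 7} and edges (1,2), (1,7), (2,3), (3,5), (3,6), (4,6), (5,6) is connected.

Step 1: Build adjacency list from edges:
  1: 2, 7
  2: 1, 3
  3: 2, 5, 6
  4: 6
  5: 3, 6
  6: 3, 4, 5
  7: 1

Step 2: Run BFS/DFS from vertex 1:
  Visited: {1, 2, 7, 3, 5, 6, 4}
  Reached 7 of 7 vertices

Step 3: All 7 vertices reached from vertex 1, so the graph is connected.
Answer: Yes, the graph is connected.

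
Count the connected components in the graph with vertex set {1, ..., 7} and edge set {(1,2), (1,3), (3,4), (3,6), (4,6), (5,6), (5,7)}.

Step 1: Build adjacency list from edges:
  1: 2, 3
  2: 1
  3: 1, 4, 6
  4: 3, 6
  5: 6, 7
  6: 3, 4, 5
  7: 5

Step 2: Run BFS/DFS from vertex 1:
  Visited: {1, 2, 3, 4, 6, 5, 7}
  Reached 7 of 7 vertices

Step 3: All 7 vertices reached from vertex 1, so the graph is connected.
Number of connected components: 1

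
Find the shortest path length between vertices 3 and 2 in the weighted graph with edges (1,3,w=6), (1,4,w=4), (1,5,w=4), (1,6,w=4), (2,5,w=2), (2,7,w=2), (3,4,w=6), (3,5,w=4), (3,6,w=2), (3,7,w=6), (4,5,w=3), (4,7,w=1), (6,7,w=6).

Step 1: Build adjacency list with weights:
  1: 3(w=6), 4(w=4), 5(w=4), 6(w=4)
  2: 5(w=2), 7(w=2)
  3: 1(w=6), 4(w=6), 5(w=4), 6(w=2), 7(w=6)
  4: 1(w=4), 3(w=6), 5(w=3), 7(w=1)
  5: 1(w=4), 2(w=2), 3(w=4), 4(w=3)
  6: 1(w=4), 3(w=2), 7(w=6)
  7: 2(w=2), 3(w=6), 4(w=1), 6(w=6)

Step 2: Apply Dijkstra's algorithm from vertex 3:
  Visit vertex 3 (distance=0)
    Update dist[1] = 6
    Update dist[4] = 6
    Update dist[5] = 4
    Update dist[6] = 2
    Update dist[7] = 6
  Visit vertex 6 (distance=2)
  Visit vertex 5 (distance=4)
    Update dist[2] = 6
  Visit vertex 1 (distance=6)
  Visit vertex 2 (distance=6)

Step 3: Shortest path: 3 -> 5 -> 2
Total weight: 4 + 2 = 6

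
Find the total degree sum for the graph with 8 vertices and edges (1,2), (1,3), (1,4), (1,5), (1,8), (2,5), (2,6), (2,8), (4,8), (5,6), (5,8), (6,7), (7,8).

Step 1: Count edges incident to each vertex:
  deg(1) = 5 (neighbors: 2, 3, 4, 5, 8)
  deg(2) = 4 (neighbors: 1, 5, 6, 8)
  deg(3) = 1 (neighbors: 1)
  deg(4) = 2 (neighbors: 1, 8)
  deg(5) = 4 (neighbors: 1, 2, 6, 8)
  deg(6) = 3 (neighbors: 2, 5, 7)
  deg(7) = 2 (neighbors: 6, 8)
  deg(8) = 5 (neighbors: 1, 2, 4, 5, 7)

Step 2: Sum all degrees:
  5 + 4 + 1 + 2 + 4 + 3 + 2 + 5 = 26

Verification: sum of degrees = 2 * |E| = 2 * 13 = 26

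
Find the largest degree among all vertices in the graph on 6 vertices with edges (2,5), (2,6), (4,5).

Step 1: Count edges incident to each vertex:
  deg(1) = 0 (neighbors: none)
  deg(2) = 2 (neighbors: 5, 6)
  deg(3) = 0 (neighbors: none)
  deg(4) = 1 (neighbors: 5)
  deg(5) = 2 (neighbors: 2, 4)
  deg(6) = 1 (neighbors: 2)

Step 2: Find maximum:
  max(0, 2, 0, 1, 2, 1) = 2 (vertex 2)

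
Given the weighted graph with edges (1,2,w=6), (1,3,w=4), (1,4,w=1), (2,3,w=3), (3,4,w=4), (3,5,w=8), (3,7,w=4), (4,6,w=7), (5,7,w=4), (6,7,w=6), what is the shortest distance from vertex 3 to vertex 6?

Step 1: Build adjacency list with weights:
  1: 2(w=6), 3(w=4), 4(w=1)
  2: 1(w=6), 3(w=3)
  3: 1(w=4), 2(w=3), 4(w=4), 5(w=8), 7(w=4)
  4: 1(w=1), 3(w=4), 6(w=7)
  5: 3(w=8), 7(w=4)
  6: 4(w=7), 7(w=6)
  7: 3(w=4), 5(w=4), 6(w=6)

Step 2: Apply Dijkstra's algorithm from vertex 3:
  Visit vertex 3 (distance=0)
    Update dist[1] = 4
    Update dist[2] = 3
    Update dist[4] = 4
    Update dist[5] = 8
    Update dist[7] = 4
  Visit vertex 2 (distance=3)
  Visit vertex 1 (distance=4)
  Visit vertex 4 (distance=4)
    Update dist[6] = 11
  Visit vertex 7 (distance=4)
    Update dist[6] = 10
  Visit vertex 5 (distance=8)
  Visit vertex 6 (distance=10)

Step 3: Shortest path: 3 -> 7 -> 6
Total weight: 4 + 6 = 10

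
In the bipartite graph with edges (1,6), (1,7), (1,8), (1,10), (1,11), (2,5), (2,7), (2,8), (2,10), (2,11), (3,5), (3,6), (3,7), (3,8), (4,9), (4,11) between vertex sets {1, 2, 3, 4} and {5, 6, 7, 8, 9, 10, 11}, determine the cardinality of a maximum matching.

Step 1: List the neighbors of each left vertex:
  1: 6, 7, 8, 10, 11
  2: 5, 7, 8, 10, 11
  3: 5, 6, 7, 8
  4: 9, 11

Step 2: Greedily match left vertices, then look for augmenting paths:
  Match 1 -- 6
  Match 2 -- 5
  Match 3 -- 7
  Match 4 -- 9
  No augmenting path remains.

Step 3: Verify this is maximum:
  Matching size 4 = min(|L|, |R|) = min(4, 7), which is an upper bound, so this matching is maximum.

Maximum matching: {(1,6), (2,5), (3,7), (4,9)}
Size: 4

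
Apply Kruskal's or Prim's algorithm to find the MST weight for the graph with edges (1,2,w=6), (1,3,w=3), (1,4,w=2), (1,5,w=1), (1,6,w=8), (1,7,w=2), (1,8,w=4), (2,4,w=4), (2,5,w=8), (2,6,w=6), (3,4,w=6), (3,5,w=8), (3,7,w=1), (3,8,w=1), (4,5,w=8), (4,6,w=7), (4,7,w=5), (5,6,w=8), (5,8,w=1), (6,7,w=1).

Apply Kruskal's algorithm (sort edges by weight, add if no cycle):

Sorted edges by weight:
  (1,5) w=1
  (3,7) w=1
  (3,8) w=1
  (5,8) w=1
  (6,7) w=1
  (1,4) w=2
  (1,7) w=2
  (1,3) w=3
  (1,8) w=4
  (2,4) w=4
  (4,7) w=5
  (1,2) w=6
  (2,6) w=6
  (3,4) w=6
  (4,6) w=7
  (1,6) w=8
  (2,5) w=8
  (3,5) w=8
  (4,5) w=8
  (5,6) w=8

Add edge (1,5) w=1 -- no cycle. Running total: 1
Add edge (3,7) w=1 -- no cycle. Running total: 2
Add edge (3,8) w=1 -- no cycle. Running total: 3
Add edge (5,8) w=1 -- no cycle. Running total: 4
Add edge (6,7) w=1 -- no cycle. Running total: 5
Add edge (1,4) w=2 -- no cycle. Running total: 7
Skip edge (1,7) w=2 -- would create cycle
Skip edge (1,3) w=3 -- would create cycle
Skip edge (1,8) w=4 -- would create cycle
Add edge (2,4) w=4 -- no cycle. Running total: 11

MST edges: (1,5,w=1), (3,7,w=1), (3,8,w=1), (5,8,w=1), (6,7,w=1), (1,4,w=2), (2,4,w=4)
Total MST weight: 1 + 1 + 1 + 1 + 1 + 2 + 4 = 11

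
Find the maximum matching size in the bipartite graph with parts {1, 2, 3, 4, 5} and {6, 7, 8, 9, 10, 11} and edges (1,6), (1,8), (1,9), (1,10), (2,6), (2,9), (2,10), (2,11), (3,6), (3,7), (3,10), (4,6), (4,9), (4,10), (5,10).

Step 1: List the neighbors of each left vertex:
  1: 6, 8, 9, 10
  2: 6, 9, 10, 11
  3: 6, 7, 10
  4: 6, 9, 10
  5: 10

Step 2: Greedily match left vertices, then look for augmenting paths:
  Match 1 -- 8
  Match 2 -- 9
  Match 3 -- 7
  Match 4 -- 6
  Match 5 -- 10
  No augmenting path remains.

Step 3: Verify this is maximum:
  Matching size 5 = min(|L|, |R|) = min(5, 6), which is an upper bound, so this matching is maximum.

Maximum matching: {(1,8), (2,9), (3,7), (4,6), (5,10)}
Size: 5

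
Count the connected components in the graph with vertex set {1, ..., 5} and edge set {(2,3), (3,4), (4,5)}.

Step 1: Build adjacency list from edges:
  1: (none)
  2: 3
  3: 2, 4
  4: 3, 5
  5: 4

Step 2: Run BFS/DFS from vertex 1:
  Visited: {1}
  Reached 1 of 5 vertices

Step 3: Only 1 of 5 vertices reached. Graph is disconnected.
Connected components: {1}, {2, 3, 4, 5}
Number of connected components: 2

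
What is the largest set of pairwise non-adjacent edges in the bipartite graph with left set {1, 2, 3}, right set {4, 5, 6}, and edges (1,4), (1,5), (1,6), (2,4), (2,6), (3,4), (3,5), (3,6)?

Step 1: List the neighbors of each left vertex:
  1: 4, 5, 6
  2: 4, 6
  3: 4, 5, 6

Step 2: Greedily match left vertices, then look for augmenting paths:
  Match 1 -- 4
  Match 2 -- 6
  Match 3 -- 5
  No augmenting path remains.

Step 3: Verify this is maximum:
  Matching size 3 = min(|L|, |R|) = min(3, 3), which is an upper bound, so this matching is maximum.

Maximum matching: {(1,4), (2,6), (3,5)}
Size: 3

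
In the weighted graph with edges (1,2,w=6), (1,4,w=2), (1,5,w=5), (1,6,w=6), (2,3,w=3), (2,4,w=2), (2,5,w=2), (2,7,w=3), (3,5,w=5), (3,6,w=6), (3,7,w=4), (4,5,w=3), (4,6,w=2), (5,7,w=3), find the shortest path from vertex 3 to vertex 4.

Step 1: Build adjacency list with weights:
  1: 2(w=6), 4(w=2), 5(w=5), 6(w=6)
  2: 1(w=6), 3(w=3), 4(w=2), 5(w=2), 7(w=3)
  3: 2(w=3), 5(w=5), 6(w=6), 7(w=4)
  4: 1(w=2), 2(w=2), 5(w=3), 6(w=2)
  5: 1(w=5), 2(w=2), 3(w=5), 4(w=3), 7(w=3)
  6: 1(w=6), 3(w=6), 4(w=2)
  7: 2(w=3), 3(w=4), 5(w=3)

Step 2: Apply Dijkstra's algorithm from vertex 3:
  Visit vertex 3 (distance=0)
    Update dist[2] = 3
    Update dist[5] = 5
    Update dist[6] = 6
    Update dist[7] = 4
  Visit vertex 2 (distance=3)
    Update dist[1] = 9
    Update dist[4] = 5
  Visit vertex 7 (distance=4)
  Visit vertex 4 (distance=5)
    Update dist[1] = 7

Step 3: Shortest path: 3 -> 2 -> 4
Total weight: 3 + 2 = 5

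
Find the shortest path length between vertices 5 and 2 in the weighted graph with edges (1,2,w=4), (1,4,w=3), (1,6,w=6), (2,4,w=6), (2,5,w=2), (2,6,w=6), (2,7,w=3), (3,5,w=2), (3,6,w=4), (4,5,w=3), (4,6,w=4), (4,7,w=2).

Step 1: Build adjacency list with weights:
  1: 2(w=4), 4(w=3), 6(w=6)
  2: 1(w=4), 4(w=6), 5(w=2), 6(w=6), 7(w=3)
  3: 5(w=2), 6(w=4)
  4: 1(w=3), 2(w=6), 5(w=3), 6(w=4), 7(w=2)
  5: 2(w=2), 3(w=2), 4(w=3)
  6: 1(w=6), 2(w=6), 3(w=4), 4(w=4)
  7: 2(w=3), 4(w=2)

Step 2: Apply Dijkstra's algorithm from vertex 5:
  Visit vertex 5 (distance=0)
    Update dist[2] = 2
    Update dist[3] = 2
    Update dist[4] = 3
  Visit vertex 2 (distance=2)
    Update dist[1] = 6
    Update dist[6] = 8
    Update dist[7] = 5

Step 3: Shortest path: 5 -> 2
Total weight: 2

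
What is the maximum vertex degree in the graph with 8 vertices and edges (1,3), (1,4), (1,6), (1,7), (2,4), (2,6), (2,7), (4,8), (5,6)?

Step 1: Count edges incident to each vertex:
  deg(1) = 4 (neighbors: 3, 4, 6, 7)
  deg(2) = 3 (neighbors: 4, 6, 7)
  deg(3) = 1 (neighbors: 1)
  deg(4) = 3 (neighbors: 1, 2, 8)
  deg(5) = 1 (neighbors: 6)
  deg(6) = 3 (neighbors: 1, 2, 5)
  deg(7) = 2 (neighbors: 1, 2)
  deg(8) = 1 (neighbors: 4)

Step 2: Find maximum:
  max(4, 3, 1, 3, 1, 3, 2, 1) = 4 (vertex 1)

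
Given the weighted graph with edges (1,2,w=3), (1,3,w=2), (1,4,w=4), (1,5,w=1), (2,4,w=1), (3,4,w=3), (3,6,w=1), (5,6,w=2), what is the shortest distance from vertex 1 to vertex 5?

Step 1: Build adjacency list with weights:
  1: 2(w=3), 3(w=2), 4(w=4), 5(w=1)
  2: 1(w=3), 4(w=1)
  3: 1(w=2), 4(w=3), 6(w=1)
  4: 1(w=4), 2(w=1), 3(w=3)
  5: 1(w=1), 6(w=2)
  6: 3(w=1), 5(w=2)

Step 2: Apply Dijkstra's algorithm from vertex 1:
  Visit vertex 1 (distance=0)
    Update dist[2] = 3
    Update dist[3] = 2
    Update dist[4] = 4
    Update dist[5] = 1
  Visit vertex 5 (distance=1)
    Update dist[6] = 3

Step 3: Shortest path: 1 -> 5
Total weight: 1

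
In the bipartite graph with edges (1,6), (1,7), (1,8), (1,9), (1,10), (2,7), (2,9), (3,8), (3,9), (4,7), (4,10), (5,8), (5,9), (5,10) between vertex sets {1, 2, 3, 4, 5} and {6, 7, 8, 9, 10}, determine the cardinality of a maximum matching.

Step 1: List the neighbors of each left vertex:
  1: 6, 7, 8, 9, 10
  2: 7, 9
  3: 8, 9
  4: 7, 10
  5: 8, 9, 10

Step 2: Greedily match left vertices, then look for augmenting paths:
  Match 1 -- 6
  Match 2 -- 7
  Match 3 -- 8
  Match 4 -- 10
  Match 5 -- 9
  No augmenting path remains.

Step 3: Verify this is maximum:
  Matching size 5 = min(|L|, |R|) = min(5, 5), which is an upper bound, so this matching is maximum.

Maximum matching: {(1,6), (2,7), (3,8), (4,10), (5,9)}
Size: 5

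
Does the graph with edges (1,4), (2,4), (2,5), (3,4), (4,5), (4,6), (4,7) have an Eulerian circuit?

Step 1: Find the degree of each vertex:
  deg(1) = 1
  deg(2) = 2
  deg(3) = 1
  deg(4) = 6
  deg(5) = 2
  deg(6) = 1
  deg(7) = 1

Step 2: Count vertices with odd degree:
  Odd-degree vertices: 1, 3, 6, 7 (4 total)

Step 3: Apply Euler's theorem:
  - Eulerian circuit exists iff graph is connected and all vertices have even degree
  - Eulerian path exists iff graph is connected and has 0 or 2 odd-degree vertices

Graph has 4 odd-degree vertices (need 0 or 2).
Neither Eulerian path nor Eulerian circuit exists.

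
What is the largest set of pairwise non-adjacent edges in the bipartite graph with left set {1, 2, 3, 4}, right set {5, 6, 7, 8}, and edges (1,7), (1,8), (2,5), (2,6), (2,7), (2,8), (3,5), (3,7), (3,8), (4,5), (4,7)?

Step 1: List the neighbors of each left vertex:
  1: 7, 8
  2: 5, 6, 7, 8
  3: 5, 7, 8
  4: 5, 7

Step 2: Greedily match left vertices, then look for augmenting paths:
  Match 1 -- 7
  Match 2 -- 6
  Match 3 -- 8
  Match 4 -- 5
  No augmenting path remains.

Step 3: Verify this is maximum:
  Matching size 4 = min(|L|, |R|) = min(4, 4), which is an upper bound, so this matching is maximum.

Maximum matching: {(1,7), (2,6), (3,8), (4,5)}
Size: 4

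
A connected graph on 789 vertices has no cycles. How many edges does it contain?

A tree on n vertices always has exactly n - 1 edges.
For n = 789: edges = 789 - 1 = 788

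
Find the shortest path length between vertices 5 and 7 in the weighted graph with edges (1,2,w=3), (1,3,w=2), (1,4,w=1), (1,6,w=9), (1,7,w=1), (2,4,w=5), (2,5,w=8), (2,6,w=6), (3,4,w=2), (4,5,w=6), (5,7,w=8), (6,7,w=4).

Step 1: Build adjacency list with weights:
  1: 2(w=3), 3(w=2), 4(w=1), 6(w=9), 7(w=1)
  2: 1(w=3), 4(w=5), 5(w=8), 6(w=6)
  3: 1(w=2), 4(w=2)
  4: 1(w=1), 2(w=5), 3(w=2), 5(w=6)
  5: 2(w=8), 4(w=6), 7(w=8)
  6: 1(w=9), 2(w=6), 7(w=4)
  7: 1(w=1), 5(w=8), 6(w=4)

Step 2: Apply Dijkstra's algorithm from vertex 5:
  Visit vertex 5 (distance=0)
    Update dist[2] = 8
    Update dist[4] = 6
    Update dist[7] = 8
  Visit vertex 4 (distance=6)
    Update dist[1] = 7
    Update dist[3] = 8
  Visit vertex 1 (distance=7)
    Update dist[6] = 16
  Visit vertex 2 (distance=8)
    Update dist[6] = 14
  Visit vertex 3 (distance=8)
  Visit vertex 7 (distance=8)
    Update dist[6] = 12

Step 3: Shortest path: 5 -> 7
Total weight: 8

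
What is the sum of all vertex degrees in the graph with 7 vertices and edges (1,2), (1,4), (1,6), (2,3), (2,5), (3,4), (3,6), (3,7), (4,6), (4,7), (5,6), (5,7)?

Step 1: Count edges incident to each vertex:
  deg(1) = 3 (neighbors: 2, 4, 6)
  deg(2) = 3 (neighbors: 1, 3, 5)
  deg(3) = 4 (neighbors: 2, 4, 6, 7)
  deg(4) = 4 (neighbors: 1, 3, 6, 7)
  deg(5) = 3 (neighbors: 2, 6, 7)
  deg(6) = 4 (neighbors: 1, 3, 4, 5)
  deg(7) = 3 (neighbors: 3, 4, 5)

Step 2: Sum all degrees:
  3 + 3 + 4 + 4 + 3 + 4 + 3 = 24

Verification: sum of degrees = 2 * |E| = 2 * 12 = 24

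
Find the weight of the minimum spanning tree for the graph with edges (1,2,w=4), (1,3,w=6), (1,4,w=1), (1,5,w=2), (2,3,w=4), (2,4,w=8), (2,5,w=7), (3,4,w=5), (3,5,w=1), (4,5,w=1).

Apply Kruskal's algorithm (sort edges by weight, add if no cycle):

Sorted edges by weight:
  (1,4) w=1
  (3,5) w=1
  (4,5) w=1
  (1,5) w=2
  (1,2) w=4
  (2,3) w=4
  (3,4) w=5
  (1,3) w=6
  (2,5) w=7
  (2,4) w=8

Add edge (1,4) w=1 -- no cycle. Running total: 1
Add edge (3,5) w=1 -- no cycle. Running total: 2
Add edge (4,5) w=1 -- no cycle. Running total: 3
Skip edge (1,5) w=2 -- would create cycle
Add edge (1,2) w=4 -- no cycle. Running total: 7

MST edges: (1,4,w=1), (3,5,w=1), (4,5,w=1), (1,2,w=4)
Total MST weight: 1 + 1 + 1 + 4 = 7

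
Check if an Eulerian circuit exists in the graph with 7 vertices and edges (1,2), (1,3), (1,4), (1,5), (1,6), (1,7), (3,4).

Step 1: Find the degree of each vertex:
  deg(1) = 6
  deg(2) = 1
  deg(3) = 2
  deg(4) = 2
  deg(5) = 1
  deg(6) = 1
  deg(7) = 1

Step 2: Count vertices with odd degree:
  Odd-degree vertices: 2, 5, 6, 7 (4 total)

Step 3: Apply Euler's theorem:
  - Eulerian circuit exists iff graph is connected and all vertices have even degree
  - Eulerian path exists iff graph is connected and has 0 or 2 odd-degree vertices

Graph has 4 odd-degree vertices (need 0 or 2).
Neither Eulerian path nor Eulerian circuit exists.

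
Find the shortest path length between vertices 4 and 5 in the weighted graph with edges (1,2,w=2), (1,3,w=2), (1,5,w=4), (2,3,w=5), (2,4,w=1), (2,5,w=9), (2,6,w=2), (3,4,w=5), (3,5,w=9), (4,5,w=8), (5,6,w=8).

Step 1: Build adjacency list with weights:
  1: 2(w=2), 3(w=2), 5(w=4)
  2: 1(w=2), 3(w=5), 4(w=1), 5(w=9), 6(w=2)
  3: 1(w=2), 2(w=5), 4(w=5), 5(w=9)
  4: 2(w=1), 3(w=5), 5(w=8)
  5: 1(w=4), 2(w=9), 3(w=9), 4(w=8), 6(w=8)
  6: 2(w=2), 5(w=8)

Step 2: Apply Dijkstra's algorithm from vertex 4:
  Visit vertex 4 (distance=0)
    Update dist[2] = 1
    Update dist[3] = 5
    Update dist[5] = 8
  Visit vertex 2 (distance=1)
    Update dist[1] = 3
    Update dist[6] = 3
  Visit vertex 1 (distance=3)
    Update dist[5] = 7
  Visit vertex 6 (distance=3)
  Visit vertex 3 (distance=5)
  Visit vertex 5 (distance=7)

Step 3: Shortest path: 4 -> 2 -> 1 -> 5
Total weight: 1 + 2 + 4 = 7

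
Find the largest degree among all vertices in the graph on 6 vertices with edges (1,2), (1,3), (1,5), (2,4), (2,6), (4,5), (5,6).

Step 1: Count edges incident to each vertex:
  deg(1) = 3 (neighbors: 2, 3, 5)
  deg(2) = 3 (neighbors: 1, 4, 6)
  deg(3) = 1 (neighbors: 1)
  deg(4) = 2 (neighbors: 2, 5)
  deg(5) = 3 (neighbors: 1, 4, 6)
  deg(6) = 2 (neighbors: 2, 5)

Step 2: Find maximum:
  max(3, 3, 1, 2, 3, 2) = 3 (vertex 1)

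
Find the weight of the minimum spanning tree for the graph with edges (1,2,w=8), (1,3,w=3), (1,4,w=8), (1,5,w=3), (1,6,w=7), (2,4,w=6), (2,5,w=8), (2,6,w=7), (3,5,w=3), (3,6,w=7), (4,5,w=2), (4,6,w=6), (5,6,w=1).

Apply Kruskal's algorithm (sort edges by weight, add if no cycle):

Sorted edges by weight:
  (5,6) w=1
  (4,5) w=2
  (1,5) w=3
  (1,3) w=3
  (3,5) w=3
  (2,4) w=6
  (4,6) w=6
  (1,6) w=7
  (2,6) w=7
  (3,6) w=7
  (1,4) w=8
  (1,2) w=8
  (2,5) w=8

Add edge (5,6) w=1 -- no cycle. Running total: 1
Add edge (4,5) w=2 -- no cycle. Running total: 3
Add edge (1,5) w=3 -- no cycle. Running total: 6
Add edge (1,3) w=3 -- no cycle. Running total: 9
Skip edge (3,5) w=3 -- would create cycle
Add edge (2,4) w=6 -- no cycle. Running total: 15

MST edges: (5,6,w=1), (4,5,w=2), (1,5,w=3), (1,3,w=3), (2,4,w=6)
Total MST weight: 1 + 2 + 3 + 3 + 6 = 15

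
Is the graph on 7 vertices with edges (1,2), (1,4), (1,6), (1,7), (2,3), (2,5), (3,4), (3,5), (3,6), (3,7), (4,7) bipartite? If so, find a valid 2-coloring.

Step 1: Attempt 2-coloring using BFS:
  Start at vertex 1, assign color 0
  Color vertex 2 with color 1 (neighbor of 1)
  Color vertex 4 with color 1 (neighbor of 1)
  Color vertex 6 with color 1 (neighbor of 1)
  Color vertex 7 with color 1 (neighbor of 1)
  Color vertex 3 with color 0 (neighbor of 2)
  Color vertex 5 with color 0 (neighbor of 2)

Step 2: Conflict found! Vertices 4 and 7 are adjacent but have the same color.
This means the graph contains an odd cycle.

The graph is NOT bipartite.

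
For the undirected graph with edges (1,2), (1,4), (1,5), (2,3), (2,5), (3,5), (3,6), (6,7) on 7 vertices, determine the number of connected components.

Step 1: Build adjacency list from edges:
  1: 2, 4, 5
  2: 1, 3, 5
  3: 2, 5, 6
  4: 1
  5: 1, 2, 3
  6: 3, 7
  7: 6

Step 2: Run BFS/DFS from vertex 1:
  Visited: {1, 2, 4, 5, 3, 6, 7}
  Reached 7 of 7 vertices

Step 3: All 7 vertices reached from vertex 1, so the graph is connected.
Number of connected components: 1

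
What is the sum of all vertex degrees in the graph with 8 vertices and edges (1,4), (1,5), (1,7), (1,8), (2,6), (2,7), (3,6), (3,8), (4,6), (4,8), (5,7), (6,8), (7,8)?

Step 1: Count edges incident to each vertex:
  deg(1) = 4 (neighbors: 4, 5, 7, 8)
  deg(2) = 2 (neighbors: 6, 7)
  deg(3) = 2 (neighbors: 6, 8)
  deg(4) = 3 (neighbors: 1, 6, 8)
  deg(5) = 2 (neighbors: 1, 7)
  deg(6) = 4 (neighbors: 2, 3, 4, 8)
  deg(7) = 4 (neighbors: 1, 2, 5, 8)
  deg(8) = 5 (neighbors: 1, 3, 4, 6, 7)

Step 2: Sum all degrees:
  4 + 2 + 2 + 3 + 2 + 4 + 4 + 5 = 26

Verification: sum of degrees = 2 * |E| = 2 * 13 = 26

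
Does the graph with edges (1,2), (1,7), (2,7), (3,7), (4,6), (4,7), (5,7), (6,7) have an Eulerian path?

Step 1: Find the degree of each vertex:
  deg(1) = 2
  deg(2) = 2
  deg(3) = 1
  deg(4) = 2
  deg(5) = 1
  deg(6) = 2
  deg(7) = 6

Step 2: Count vertices with odd degree:
  Odd-degree vertices: 3, 5 (2 total)

Step 3: Apply Euler's theorem:
  - Eulerian circuit exists iff graph is connected and all vertices have even degree
  - Eulerian path exists iff graph is connected and has 0 or 2 odd-degree vertices

Graph is connected with exactly 2 odd-degree vertices (3, 5).
Eulerian path exists (starting and ending at the odd-degree vertices), but no Eulerian circuit.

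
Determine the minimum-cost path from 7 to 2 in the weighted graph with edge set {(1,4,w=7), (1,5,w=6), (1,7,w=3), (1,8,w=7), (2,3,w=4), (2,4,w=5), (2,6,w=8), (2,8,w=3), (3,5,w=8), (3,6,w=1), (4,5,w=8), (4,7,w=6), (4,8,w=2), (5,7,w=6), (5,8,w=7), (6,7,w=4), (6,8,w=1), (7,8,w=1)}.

Step 1: Build adjacency list with weights:
  1: 4(w=7), 5(w=6), 7(w=3), 8(w=7)
  2: 3(w=4), 4(w=5), 6(w=8), 8(w=3)
  3: 2(w=4), 5(w=8), 6(w=1)
  4: 1(w=7), 2(w=5), 5(w=8), 7(w=6), 8(w=2)
  5: 1(w=6), 3(w=8), 4(w=8), 7(w=6), 8(w=7)
  6: 2(w=8), 3(w=1), 7(w=4), 8(w=1)
  7: 1(w=3), 4(w=6), 5(w=6), 6(w=4), 8(w=1)
  8: 1(w=7), 2(w=3), 4(w=2), 5(w=7), 6(w=1), 7(w=1)

Step 2: Apply Dijkstra's algorithm from vertex 7:
  Visit vertex 7 (distance=0)
    Update dist[1] = 3
    Update dist[4] = 6
    Update dist[5] = 6
    Update dist[6] = 4
    Update dist[8] = 1
  Visit vertex 8 (distance=1)
    Update dist[2] = 4
    Update dist[4] = 3
    Update dist[6] = 2
  Visit vertex 6 (distance=2)
    Update dist[3] = 3
  Visit vertex 1 (distance=3)
  Visit vertex 3 (distance=3)
  Visit vertex 4 (distance=3)
  Visit vertex 2 (distance=4)

Step 3: Shortest path: 7 -> 8 -> 2
Total weight: 1 + 3 = 4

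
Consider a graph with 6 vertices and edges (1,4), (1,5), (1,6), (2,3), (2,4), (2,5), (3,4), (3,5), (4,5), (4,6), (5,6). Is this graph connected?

Step 1: Build adjacency list from edges:
  1: 4, 5, 6
  2: 3, 4, 5
  3: 2, 4, 5
  4: 1, 2, 3, 5, 6
  5: 1, 2, 3, 4, 6
  6: 1, 4, 5

Step 2: Run BFS/DFS from vertex 1:
  Visited: {1, 4, 5, 6, 2, 3}
  Reached 6 of 6 vertices

Step 3: All 6 vertices reached from vertex 1, so the graph is connected.
Answer: Yes, the graph is connected.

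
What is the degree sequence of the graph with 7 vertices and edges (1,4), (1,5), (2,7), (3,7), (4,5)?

Step 1: Count edges incident to each vertex:
  deg(1) = 2 (neighbors: 4, 5)
  deg(2) = 1 (neighbors: 7)
  deg(3) = 1 (neighbors: 7)
  deg(4) = 2 (neighbors: 1, 5)
  deg(5) = 2 (neighbors: 1, 4)
  deg(6) = 0 (neighbors: none)
  deg(7) = 2 (neighbors: 2, 3)

Step 2: Sort degrees in non-increasing order:
  Degrees: [2, 1, 1, 2, 2, 0, 2] -> sorted: [2, 2, 2, 2, 1, 1, 0]

Degree sequence: [2, 2, 2, 2, 1, 1, 0]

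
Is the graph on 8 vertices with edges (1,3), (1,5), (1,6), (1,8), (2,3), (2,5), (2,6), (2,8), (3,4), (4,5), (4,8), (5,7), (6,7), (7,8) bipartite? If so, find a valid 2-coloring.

Step 1: Attempt 2-coloring using BFS:
  Start at vertex 1, assign color 0
  Color vertex 3 with color 1 (neighbor of 1)
  Color vertex 5 with color 1 (neighbor of 1)
  Color vertex 6 with color 1 (neighbor of 1)
  Color vertex 8 with color 1 (neighbor of 1)
  Color vertex 2 with color 0 (neighbor of 3)
  Color vertex 4 with color 0 (neighbor of 3)
  Color vertex 7 with color 0 (neighbor of 5)

Step 2: 2-coloring succeeded. No conflicts found.
  Set A (color 0): {1, 2, 4, 7}
  Set B (color 1): {3, 5, 6, 8}

The graph is bipartite with partition {1, 2, 4, 7}, {3, 5, 6, 8}.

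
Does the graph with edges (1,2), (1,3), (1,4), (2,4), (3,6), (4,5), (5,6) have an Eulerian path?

Step 1: Find the degree of each vertex:
  deg(1) = 3
  deg(2) = 2
  deg(3) = 2
  deg(4) = 3
  deg(5) = 2
  deg(6) = 2

Step 2: Count vertices with odd degree:
  Odd-degree vertices: 1, 4 (2 total)

Step 3: Apply Euler's theorem:
  - Eulerian circuit exists iff graph is connected and all vertices have even degree
  - Eulerian path exists iff graph is connected and has 0 or 2 odd-degree vertices

Graph is connected with exactly 2 odd-degree vertices (1, 4).
Eulerian path exists (starting and ending at the odd-degree vertices), but no Eulerian circuit.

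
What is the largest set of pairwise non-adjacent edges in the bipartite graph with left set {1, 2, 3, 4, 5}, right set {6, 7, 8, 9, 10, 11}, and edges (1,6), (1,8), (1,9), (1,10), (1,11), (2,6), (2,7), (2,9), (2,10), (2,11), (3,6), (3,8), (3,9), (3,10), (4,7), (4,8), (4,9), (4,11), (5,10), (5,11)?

Step 1: List the neighbors of each left vertex:
  1: 6, 8, 9, 10, 11
  2: 6, 7, 9, 10, 11
  3: 6, 8, 9, 10
  4: 7, 8, 9, 11
  5: 10, 11

Step 2: Greedily match left vertices, then look for augmenting paths:
  Match 1 -- 6
  Match 2 -- 7
  Match 3 -- 8
  Match 4 -- 9
  Match 5 -- 10
  No augmenting path remains.

Step 3: Verify this is maximum:
  Matching size 5 = min(|L|, |R|) = min(5, 6), which is an upper bound, so this matching is maximum.

Maximum matching: {(1,6), (2,7), (3,8), (4,9), (5,10)}
Size: 5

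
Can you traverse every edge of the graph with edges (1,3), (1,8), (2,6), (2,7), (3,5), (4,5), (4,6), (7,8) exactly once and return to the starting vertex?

Step 1: Find the degree of each vertex:
  deg(1) = 2
  deg(2) = 2
  deg(3) = 2
  deg(4) = 2
  deg(5) = 2
  deg(6) = 2
  deg(7) = 2
  deg(8) = 2

Step 2: Count vertices with odd degree:
  All vertices have even degree (0 odd-degree vertices)

Step 3: Apply Euler's theorem:
  - Eulerian circuit exists iff graph is connected and all vertices have even degree
  - Eulerian path exists iff graph is connected and has 0 or 2 odd-degree vertices

Graph is connected with 0 odd-degree vertices.
Both Eulerian circuit and Eulerian path exist.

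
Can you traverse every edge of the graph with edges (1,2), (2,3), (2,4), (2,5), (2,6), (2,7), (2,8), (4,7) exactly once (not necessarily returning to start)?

Step 1: Find the degree of each vertex:
  deg(1) = 1
  deg(2) = 7
  deg(3) = 1
  deg(4) = 2
  deg(5) = 1
  deg(6) = 1
  deg(7) = 2
  deg(8) = 1

Step 2: Count vertices with odd degree:
  Odd-degree vertices: 1, 2, 3, 5, 6, 8 (6 total)

Step 3: Apply Euler's theorem:
  - Eulerian circuit exists iff graph is connected and all vertices have even degree
  - Eulerian path exists iff graph is connected and has 0 or 2 odd-degree vertices

Graph has 6 odd-degree vertices (need 0 or 2).
Neither Eulerian path nor Eulerian circuit exists.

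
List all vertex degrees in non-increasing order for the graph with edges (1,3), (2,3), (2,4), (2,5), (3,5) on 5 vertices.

Step 1: Count edges incident to each vertex:
  deg(1) = 1 (neighbors: 3)
  deg(2) = 3 (neighbors: 3, 4, 5)
  deg(3) = 3 (neighbors: 1, 2, 5)
  deg(4) = 1 (neighbors: 2)
  deg(5) = 2 (neighbors: 2, 3)

Step 2: Sort degrees in non-increasing order:
  Degrees: [1, 3, 3, 1, 2] -> sorted: [3, 3, 2, 1, 1]

Degree sequence: [3, 3, 2, 1, 1]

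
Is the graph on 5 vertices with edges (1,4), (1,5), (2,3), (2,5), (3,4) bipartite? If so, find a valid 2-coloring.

Step 1: Attempt 2-coloring using BFS:
  Start at vertex 1, assign color 0
  Color vertex 4 with color 1 (neighbor of 1)
  Color vertex 5 with color 1 (neighbor of 1)
  Color vertex 3 with color 0 (neighbor of 4)
  Color vertex 2 with color 0 (neighbor of 5)

Step 2: Conflict found! Vertices 3 and 2 are adjacent but have the same color.
This means the graph contains an odd cycle.

The graph is NOT bipartite.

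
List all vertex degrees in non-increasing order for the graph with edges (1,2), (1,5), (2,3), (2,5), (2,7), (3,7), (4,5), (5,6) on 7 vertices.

Step 1: Count edges incident to each vertex:
  deg(1) = 2 (neighbors: 2, 5)
  deg(2) = 4 (neighbors: 1, 3, 5, 7)
  deg(3) = 2 (neighbors: 2, 7)
  deg(4) = 1 (neighbors: 5)
  deg(5) = 4 (neighbors: 1, 2, 4, 6)
  deg(6) = 1 (neighbors: 5)
  deg(7) = 2 (neighbors: 2, 3)

Step 2: Sort degrees in non-increasing order:
  Degrees: [2, 4, 2, 1, 4, 1, 2] -> sorted: [4, 4, 2, 2, 2, 1, 1]

Degree sequence: [4, 4, 2, 2, 2, 1, 1]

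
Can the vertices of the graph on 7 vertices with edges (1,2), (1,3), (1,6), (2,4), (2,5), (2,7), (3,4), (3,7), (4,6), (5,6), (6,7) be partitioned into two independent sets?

Step 1: Attempt 2-coloring using BFS:
  Start at vertex 1, assign color 0
  Color vertex 2 with color 1 (neighbor of 1)
  Color vertex 3 with color 1 (neighbor of 1)
  Color vertex 6 with color 1 (neighbor of 1)
  Color vertex 4 with color 0 (neighbor of 2)
  Color vertex 5 with color 0 (neighbor of 2)
  Color vertex 7 with color 0 (neighbor of 2)

Step 2: 2-coloring succeeded. No conflicts found.
  Set A (color 0): {1, 4, 5, 7}
  Set B (color 1): {2, 3, 6}

The graph is bipartite with partition {1, 4, 5, 7}, {2, 3, 6}.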